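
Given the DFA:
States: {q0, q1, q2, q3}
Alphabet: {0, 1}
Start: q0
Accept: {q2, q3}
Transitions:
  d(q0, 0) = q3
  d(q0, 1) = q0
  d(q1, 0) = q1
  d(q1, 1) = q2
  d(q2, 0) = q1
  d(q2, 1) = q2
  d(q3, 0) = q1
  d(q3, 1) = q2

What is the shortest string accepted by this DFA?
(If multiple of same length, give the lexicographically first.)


BFS by string length (lex-first path to each state shown):
  len 0: q0<-""
  len 1: q0<-"1", q3<-"0"
Found accept state at length 1.

"0"


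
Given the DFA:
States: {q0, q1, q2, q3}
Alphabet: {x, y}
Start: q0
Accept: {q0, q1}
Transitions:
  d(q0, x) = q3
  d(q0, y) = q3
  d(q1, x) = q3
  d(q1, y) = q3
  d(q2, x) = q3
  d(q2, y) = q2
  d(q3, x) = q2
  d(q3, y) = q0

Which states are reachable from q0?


BFS from q0:
  layer 0: {q0}
  layer 1: {q3}
  layer 2: {q2}

{q0, q2, q3}


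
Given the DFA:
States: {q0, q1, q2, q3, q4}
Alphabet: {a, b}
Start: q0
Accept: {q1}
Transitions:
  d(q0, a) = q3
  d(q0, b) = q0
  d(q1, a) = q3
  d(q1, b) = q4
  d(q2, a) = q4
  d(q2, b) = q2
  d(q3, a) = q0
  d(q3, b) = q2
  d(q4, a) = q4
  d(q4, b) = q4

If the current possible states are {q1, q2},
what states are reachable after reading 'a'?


Apply transition on 'a' from each current state:
  d(q1, a) = q3
  d(q2, a) = q4

{q3, q4}


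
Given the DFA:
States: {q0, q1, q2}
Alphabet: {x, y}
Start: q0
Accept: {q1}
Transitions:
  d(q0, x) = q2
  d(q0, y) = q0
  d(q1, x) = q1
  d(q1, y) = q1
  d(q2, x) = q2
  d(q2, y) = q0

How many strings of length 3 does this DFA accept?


Enumerating all length-3 strings:
  "xxx" -> q2 [reject]
  "xxy" -> q0 [reject]
  "xyx" -> q2 [reject]
  "xyy" -> q0 [reject]
  "yxx" -> q2 [reject]
  "yxy" -> q0 [reject]
  "yyx" -> q2 [reject]
  "yyy" -> q0 [reject]

0 out of 8


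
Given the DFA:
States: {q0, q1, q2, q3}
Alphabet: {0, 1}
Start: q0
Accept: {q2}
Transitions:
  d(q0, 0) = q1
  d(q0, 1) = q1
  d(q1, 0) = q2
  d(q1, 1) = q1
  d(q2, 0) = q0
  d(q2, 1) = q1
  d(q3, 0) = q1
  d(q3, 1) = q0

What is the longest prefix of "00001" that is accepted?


Run the DFA, marking each prefix where the state is accepting:
  "" -> q0 [reject]
  "0" -> q1 [reject]
  "00" -> q2 [accept]
  "000" -> q0 [reject]
  "0000" -> q1 [reject]
  "00001" -> q1 [reject]

"00"


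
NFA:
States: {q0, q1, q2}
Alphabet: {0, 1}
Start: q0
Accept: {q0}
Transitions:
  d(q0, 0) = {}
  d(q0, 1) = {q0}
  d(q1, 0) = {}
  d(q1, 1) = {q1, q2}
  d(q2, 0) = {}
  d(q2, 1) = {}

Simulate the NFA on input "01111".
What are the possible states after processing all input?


Start: {q0}
  --0--> {}
  --1--> {}
  --1--> {}
  --1--> {}
  --1--> {}

{} (empty set, no valid transitions)


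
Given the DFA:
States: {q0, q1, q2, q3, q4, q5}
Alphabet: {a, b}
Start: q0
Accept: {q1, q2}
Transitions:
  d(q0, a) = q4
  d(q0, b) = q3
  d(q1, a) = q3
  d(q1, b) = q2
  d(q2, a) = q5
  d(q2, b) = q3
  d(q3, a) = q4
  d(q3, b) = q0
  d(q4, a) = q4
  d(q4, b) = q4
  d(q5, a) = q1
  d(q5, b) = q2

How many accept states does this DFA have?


Accept states listed: {q1, q2}
Counting: q1(1) q2(2)

2


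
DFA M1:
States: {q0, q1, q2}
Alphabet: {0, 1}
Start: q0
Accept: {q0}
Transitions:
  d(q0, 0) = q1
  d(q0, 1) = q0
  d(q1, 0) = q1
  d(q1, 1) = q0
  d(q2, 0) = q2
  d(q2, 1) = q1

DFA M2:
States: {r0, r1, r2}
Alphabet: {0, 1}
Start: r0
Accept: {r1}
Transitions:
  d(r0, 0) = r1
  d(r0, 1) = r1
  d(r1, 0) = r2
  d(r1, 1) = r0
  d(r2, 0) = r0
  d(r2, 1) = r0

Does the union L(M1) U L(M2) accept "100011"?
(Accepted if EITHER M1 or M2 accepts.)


M1: final=q0 accepted=True
M2: final=r1 accepted=True

Yes, union accepts


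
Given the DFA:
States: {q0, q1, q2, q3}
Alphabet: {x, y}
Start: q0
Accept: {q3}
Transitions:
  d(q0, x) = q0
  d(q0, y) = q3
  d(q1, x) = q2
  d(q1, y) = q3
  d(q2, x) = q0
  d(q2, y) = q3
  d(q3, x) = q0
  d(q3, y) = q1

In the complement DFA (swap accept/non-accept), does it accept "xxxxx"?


Trace: q0 -> q0 -> q0 -> q0 -> q0 -> q0
Final: q0
Original accept: {q3}
Complement: q0 is not in original accept

Yes, complement accepts (original rejects)


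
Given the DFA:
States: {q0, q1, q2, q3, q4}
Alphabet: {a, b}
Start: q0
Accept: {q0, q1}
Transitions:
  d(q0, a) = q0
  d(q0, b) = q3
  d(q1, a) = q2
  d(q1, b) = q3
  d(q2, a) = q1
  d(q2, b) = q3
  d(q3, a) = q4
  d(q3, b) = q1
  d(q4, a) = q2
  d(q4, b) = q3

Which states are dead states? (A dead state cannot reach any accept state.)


Forward reachability from each state:
  q0 -> reaches accept state q0 (live)
  q1 -> reaches accept state q1 (live)
  q2 -> reaches accept state q1 (live)
  q3 -> reaches accept state q1 (live)
  q4 -> reaches accept state q1 (live)

None (all states can reach an accept state)


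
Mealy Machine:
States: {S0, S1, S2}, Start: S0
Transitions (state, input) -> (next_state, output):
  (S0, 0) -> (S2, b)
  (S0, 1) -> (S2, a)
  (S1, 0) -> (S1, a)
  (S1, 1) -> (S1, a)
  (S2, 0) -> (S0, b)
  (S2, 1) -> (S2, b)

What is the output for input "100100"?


Step-by-step:
  (S0, 1) -> (S2, a)
  (S2, 0) -> (S0, b)
  (S0, 0) -> (S2, b)
  (S2, 1) -> (S2, b)
  (S2, 0) -> (S0, b)
  (S0, 0) -> (S2, b)

"abbbbb"


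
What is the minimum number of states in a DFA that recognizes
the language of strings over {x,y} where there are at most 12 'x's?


States: count = 0, 1, ..., 12 (all accepting; 13 states), plus a dead state for count > 12.
Total: 13 + 1 = 14.

14


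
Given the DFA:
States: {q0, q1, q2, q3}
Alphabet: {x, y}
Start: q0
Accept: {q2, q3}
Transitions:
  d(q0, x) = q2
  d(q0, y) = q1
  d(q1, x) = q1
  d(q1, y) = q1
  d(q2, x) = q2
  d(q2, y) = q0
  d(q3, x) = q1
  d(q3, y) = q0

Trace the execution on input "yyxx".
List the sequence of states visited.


Input: yyxx
d(q0, y) = q1
d(q1, y) = q1
d(q1, x) = q1
d(q1, x) = q1


q0 -> q1 -> q1 -> q1 -> q1


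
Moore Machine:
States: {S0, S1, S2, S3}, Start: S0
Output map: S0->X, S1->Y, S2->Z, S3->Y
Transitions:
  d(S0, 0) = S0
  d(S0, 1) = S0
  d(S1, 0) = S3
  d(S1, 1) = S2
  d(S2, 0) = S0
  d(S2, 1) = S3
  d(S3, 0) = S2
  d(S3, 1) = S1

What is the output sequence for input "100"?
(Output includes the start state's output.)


Start: S0 (output X)
  --1--> S0 (output X)
  --0--> S0 (output X)
  --0--> S0 (output X)

"XXXX"


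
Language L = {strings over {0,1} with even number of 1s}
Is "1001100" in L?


count('1') = 3; 3 mod 2 = 1

No, "1001100" is not in L


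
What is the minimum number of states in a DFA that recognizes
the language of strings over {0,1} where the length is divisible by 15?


States track (length) mod 15.
Need 15 states: one per remainder 0..14; accept = remainder 0.

15


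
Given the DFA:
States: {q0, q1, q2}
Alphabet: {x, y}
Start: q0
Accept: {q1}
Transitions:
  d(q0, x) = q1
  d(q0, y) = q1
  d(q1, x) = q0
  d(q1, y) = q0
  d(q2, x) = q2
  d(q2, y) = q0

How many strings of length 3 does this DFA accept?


Enumerating all length-3 strings:
  "xxx" -> q1 [accept]
  "xxy" -> q1 [accept]
  "xyx" -> q1 [accept]
  "xyy" -> q1 [accept]
  "yxx" -> q1 [accept]
  "yxy" -> q1 [accept]
  "yyx" -> q1 [accept]
  "yyy" -> q1 [accept]

8 out of 8


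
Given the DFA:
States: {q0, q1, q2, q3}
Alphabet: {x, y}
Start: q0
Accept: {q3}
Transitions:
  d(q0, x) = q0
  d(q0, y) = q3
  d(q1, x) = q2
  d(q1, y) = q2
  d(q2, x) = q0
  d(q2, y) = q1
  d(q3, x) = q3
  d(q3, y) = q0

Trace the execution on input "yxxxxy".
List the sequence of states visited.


Input: yxxxxy
d(q0, y) = q3
d(q3, x) = q3
d(q3, x) = q3
d(q3, x) = q3
d(q3, x) = q3
d(q3, y) = q0


q0 -> q3 -> q3 -> q3 -> q3 -> q3 -> q0


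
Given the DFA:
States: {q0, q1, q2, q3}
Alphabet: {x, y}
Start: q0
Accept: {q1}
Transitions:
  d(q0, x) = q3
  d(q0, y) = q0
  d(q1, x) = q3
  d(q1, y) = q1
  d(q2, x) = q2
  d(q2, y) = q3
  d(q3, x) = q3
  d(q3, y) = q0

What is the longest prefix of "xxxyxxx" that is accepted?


Run the DFA, marking each prefix where the state is accepting:
  "" -> q0 [reject]
  "x" -> q3 [reject]
  "xx" -> q3 [reject]
  "xxx" -> q3 [reject]
  "xxxy" -> q0 [reject]
  "xxxyx" -> q3 [reject]
  "xxxyxx" -> q3 [reject]
  "xxxyxxx" -> q3 [reject]

No prefix is accepted


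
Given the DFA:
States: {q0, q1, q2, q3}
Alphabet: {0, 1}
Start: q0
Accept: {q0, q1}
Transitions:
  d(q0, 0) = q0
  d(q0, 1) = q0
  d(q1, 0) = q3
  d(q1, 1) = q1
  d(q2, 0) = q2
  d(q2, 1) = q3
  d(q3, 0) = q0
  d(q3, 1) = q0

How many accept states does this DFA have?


Accept states listed: {q0, q1}
Counting: q0(1) q1(2)

2


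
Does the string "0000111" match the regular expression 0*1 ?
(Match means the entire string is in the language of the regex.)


|string| = 7; first = '0'; last = '1'

No, "0000111" does not match 0*1


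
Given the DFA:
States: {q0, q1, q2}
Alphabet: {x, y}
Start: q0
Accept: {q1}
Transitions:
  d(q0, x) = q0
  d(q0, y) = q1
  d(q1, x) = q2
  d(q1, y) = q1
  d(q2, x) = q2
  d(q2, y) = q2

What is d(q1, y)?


Looking up transition d(q1, y)

q1


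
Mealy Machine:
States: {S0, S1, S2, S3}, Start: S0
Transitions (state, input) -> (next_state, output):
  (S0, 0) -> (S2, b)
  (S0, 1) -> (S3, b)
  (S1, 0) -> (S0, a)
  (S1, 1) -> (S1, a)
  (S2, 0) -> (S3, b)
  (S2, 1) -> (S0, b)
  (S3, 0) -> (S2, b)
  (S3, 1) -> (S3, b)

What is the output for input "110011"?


Step-by-step:
  (S0, 1) -> (S3, b)
  (S3, 1) -> (S3, b)
  (S3, 0) -> (S2, b)
  (S2, 0) -> (S3, b)
  (S3, 1) -> (S3, b)
  (S3, 1) -> (S3, b)

"bbbbbb"


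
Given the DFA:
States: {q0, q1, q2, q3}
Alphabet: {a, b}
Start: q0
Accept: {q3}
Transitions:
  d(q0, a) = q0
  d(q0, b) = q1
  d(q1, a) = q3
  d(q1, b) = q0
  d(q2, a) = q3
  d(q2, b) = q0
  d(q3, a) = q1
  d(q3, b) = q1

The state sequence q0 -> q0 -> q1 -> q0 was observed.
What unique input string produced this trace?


Trace back each transition to find the symbol:
  q0 --[a]--> q0
  q0 --[b]--> q1
  q1 --[b]--> q0

"abb"


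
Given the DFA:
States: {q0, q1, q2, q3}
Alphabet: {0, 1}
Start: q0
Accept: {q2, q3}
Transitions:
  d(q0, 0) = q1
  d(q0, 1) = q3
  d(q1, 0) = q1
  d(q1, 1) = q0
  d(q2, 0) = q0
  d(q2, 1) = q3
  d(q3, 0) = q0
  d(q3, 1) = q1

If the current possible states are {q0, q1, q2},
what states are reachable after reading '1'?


Apply transition on '1' from each current state:
  d(q0, 1) = q3
  d(q1, 1) = q0
  d(q2, 1) = q3

{q0, q3}


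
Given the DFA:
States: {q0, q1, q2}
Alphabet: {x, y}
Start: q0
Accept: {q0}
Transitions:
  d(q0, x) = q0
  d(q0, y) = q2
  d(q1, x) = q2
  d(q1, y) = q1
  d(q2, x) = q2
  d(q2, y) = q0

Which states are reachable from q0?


BFS from q0:
  layer 0: {q0}
  layer 1: {q2}

{q0, q2}


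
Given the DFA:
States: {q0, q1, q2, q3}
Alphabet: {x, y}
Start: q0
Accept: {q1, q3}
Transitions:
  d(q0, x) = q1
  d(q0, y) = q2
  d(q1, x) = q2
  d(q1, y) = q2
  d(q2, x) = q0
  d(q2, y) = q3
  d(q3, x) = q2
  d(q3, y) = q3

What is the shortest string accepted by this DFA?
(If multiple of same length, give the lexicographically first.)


BFS by string length (lex-first path to each state shown):
  len 0: q0<-""
  len 1: q1<-"x", q2<-"y"
Found accept state at length 1.

"x"


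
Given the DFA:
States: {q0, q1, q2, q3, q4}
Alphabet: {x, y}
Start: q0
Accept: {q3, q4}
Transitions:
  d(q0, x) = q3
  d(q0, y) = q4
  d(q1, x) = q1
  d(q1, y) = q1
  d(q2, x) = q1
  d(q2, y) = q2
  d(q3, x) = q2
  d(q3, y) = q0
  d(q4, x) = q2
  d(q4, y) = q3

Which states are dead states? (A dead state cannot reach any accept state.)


Forward reachability from each state:
  q0 -> reaches accept state q3 (live)
  q1 -> reaches {q1}, no accept state (dead)
  q2 -> reaches {q1, q2}, no accept state (dead)
  q3 -> reaches accept state q3 (live)
  q4 -> reaches accept state q3 (live)

{q1, q2}


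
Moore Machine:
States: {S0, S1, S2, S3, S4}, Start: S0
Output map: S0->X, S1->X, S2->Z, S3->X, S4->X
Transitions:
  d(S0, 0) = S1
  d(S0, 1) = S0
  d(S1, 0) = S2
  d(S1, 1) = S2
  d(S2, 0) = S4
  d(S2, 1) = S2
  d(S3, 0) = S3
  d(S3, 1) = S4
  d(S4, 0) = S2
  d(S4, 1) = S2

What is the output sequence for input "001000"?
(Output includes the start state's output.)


Start: S0 (output X)
  --0--> S1 (output X)
  --0--> S2 (output Z)
  --1--> S2 (output Z)
  --0--> S4 (output X)
  --0--> S2 (output Z)
  --0--> S4 (output X)

"XXZZXZX"


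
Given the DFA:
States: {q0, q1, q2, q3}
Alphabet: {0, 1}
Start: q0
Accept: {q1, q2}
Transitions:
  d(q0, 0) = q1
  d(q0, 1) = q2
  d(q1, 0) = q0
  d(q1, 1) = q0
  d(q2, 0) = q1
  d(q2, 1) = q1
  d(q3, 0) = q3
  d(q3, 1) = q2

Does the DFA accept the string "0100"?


Trace: q0 -> q1 -> q0 -> q1 -> q0
Final state: q0
Accept states: {q1, q2}

No, rejected (final state q0 is not an accept state)


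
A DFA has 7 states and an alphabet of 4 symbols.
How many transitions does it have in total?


Each state has exactly one transition per symbol.
7 * 4 = 28

28


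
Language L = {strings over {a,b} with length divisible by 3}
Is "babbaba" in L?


length = 7; 7 mod 3 = 1

No, "babbaba" is not in L


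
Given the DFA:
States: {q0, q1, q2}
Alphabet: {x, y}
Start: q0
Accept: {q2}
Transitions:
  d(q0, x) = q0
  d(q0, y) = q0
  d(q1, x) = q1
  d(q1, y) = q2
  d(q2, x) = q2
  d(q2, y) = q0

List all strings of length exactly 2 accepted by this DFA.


All strings of length 2: 4 total
Accepted: 0

None


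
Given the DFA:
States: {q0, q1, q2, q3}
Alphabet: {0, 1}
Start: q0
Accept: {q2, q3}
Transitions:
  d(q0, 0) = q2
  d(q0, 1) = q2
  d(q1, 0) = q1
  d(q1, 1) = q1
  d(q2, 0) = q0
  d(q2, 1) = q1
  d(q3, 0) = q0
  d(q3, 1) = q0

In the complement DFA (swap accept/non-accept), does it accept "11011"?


Trace: q0 -> q2 -> q1 -> q1 -> q1 -> q1
Final: q1
Original accept: {q2, q3}
Complement: q1 is not in original accept

Yes, complement accepts (original rejects)


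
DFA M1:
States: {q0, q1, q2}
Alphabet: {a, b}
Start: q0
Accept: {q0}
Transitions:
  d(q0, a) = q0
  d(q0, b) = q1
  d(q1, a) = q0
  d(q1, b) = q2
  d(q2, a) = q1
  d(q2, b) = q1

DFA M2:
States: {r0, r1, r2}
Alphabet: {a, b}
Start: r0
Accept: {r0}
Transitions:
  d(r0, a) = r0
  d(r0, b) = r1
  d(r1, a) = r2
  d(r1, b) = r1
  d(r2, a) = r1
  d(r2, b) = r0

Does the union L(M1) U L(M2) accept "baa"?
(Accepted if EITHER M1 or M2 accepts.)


M1: final=q0 accepted=True
M2: final=r1 accepted=False

Yes, union accepts


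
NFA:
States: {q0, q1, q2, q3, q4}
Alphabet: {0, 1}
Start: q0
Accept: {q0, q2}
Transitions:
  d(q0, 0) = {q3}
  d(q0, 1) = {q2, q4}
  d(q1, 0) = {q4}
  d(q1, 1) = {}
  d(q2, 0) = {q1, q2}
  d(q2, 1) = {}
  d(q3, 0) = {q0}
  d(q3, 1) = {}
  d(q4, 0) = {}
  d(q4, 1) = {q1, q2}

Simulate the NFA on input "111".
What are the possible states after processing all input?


Start: {q0}
  --1--> {q2, q4}
  --1--> {q1, q2}
  --1--> {}

{} (empty set, no valid transitions)


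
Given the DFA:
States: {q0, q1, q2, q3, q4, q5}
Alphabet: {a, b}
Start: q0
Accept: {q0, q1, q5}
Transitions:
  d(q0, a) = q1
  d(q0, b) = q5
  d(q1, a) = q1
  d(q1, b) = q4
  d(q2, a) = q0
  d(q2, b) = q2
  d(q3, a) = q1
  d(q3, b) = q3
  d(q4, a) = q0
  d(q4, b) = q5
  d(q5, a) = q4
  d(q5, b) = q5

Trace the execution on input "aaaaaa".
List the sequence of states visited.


Input: aaaaaa
d(q0, a) = q1
d(q1, a) = q1
d(q1, a) = q1
d(q1, a) = q1
d(q1, a) = q1
d(q1, a) = q1


q0 -> q1 -> q1 -> q1 -> q1 -> q1 -> q1


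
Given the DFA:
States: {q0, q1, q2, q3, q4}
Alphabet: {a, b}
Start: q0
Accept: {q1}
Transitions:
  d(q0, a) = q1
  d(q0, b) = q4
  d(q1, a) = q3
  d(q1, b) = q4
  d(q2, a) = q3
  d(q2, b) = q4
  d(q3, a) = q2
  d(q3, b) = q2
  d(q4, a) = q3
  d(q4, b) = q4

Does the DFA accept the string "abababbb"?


Trace: q0 -> q1 -> q4 -> q3 -> q2 -> q3 -> q2 -> q4 -> q4
Final state: q4
Accept states: {q1}

No, rejected (final state q4 is not an accept state)


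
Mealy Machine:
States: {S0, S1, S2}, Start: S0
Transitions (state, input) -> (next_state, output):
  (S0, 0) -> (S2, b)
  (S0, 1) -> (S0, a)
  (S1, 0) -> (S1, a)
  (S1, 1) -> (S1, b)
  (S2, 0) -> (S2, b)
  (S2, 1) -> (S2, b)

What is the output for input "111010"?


Step-by-step:
  (S0, 1) -> (S0, a)
  (S0, 1) -> (S0, a)
  (S0, 1) -> (S0, a)
  (S0, 0) -> (S2, b)
  (S2, 1) -> (S2, b)
  (S2, 0) -> (S2, b)

"aaabbb"


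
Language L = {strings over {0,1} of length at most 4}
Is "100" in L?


length = 3

Yes, "100" is in L


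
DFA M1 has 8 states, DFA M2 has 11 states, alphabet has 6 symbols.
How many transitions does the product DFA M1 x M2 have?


Product DFA has 8 * 11 = 88 states.
Each has 6 transitions: 88 * 6 = 528

528


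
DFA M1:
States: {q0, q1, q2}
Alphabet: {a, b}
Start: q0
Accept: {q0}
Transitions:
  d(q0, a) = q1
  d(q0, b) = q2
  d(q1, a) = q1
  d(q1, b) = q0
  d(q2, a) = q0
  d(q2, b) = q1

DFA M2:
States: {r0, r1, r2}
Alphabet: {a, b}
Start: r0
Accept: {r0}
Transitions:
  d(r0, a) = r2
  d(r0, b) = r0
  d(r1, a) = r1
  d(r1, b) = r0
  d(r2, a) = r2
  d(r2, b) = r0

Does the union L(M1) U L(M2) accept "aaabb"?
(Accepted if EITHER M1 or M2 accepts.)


M1: final=q2 accepted=False
M2: final=r0 accepted=True

Yes, union accepts


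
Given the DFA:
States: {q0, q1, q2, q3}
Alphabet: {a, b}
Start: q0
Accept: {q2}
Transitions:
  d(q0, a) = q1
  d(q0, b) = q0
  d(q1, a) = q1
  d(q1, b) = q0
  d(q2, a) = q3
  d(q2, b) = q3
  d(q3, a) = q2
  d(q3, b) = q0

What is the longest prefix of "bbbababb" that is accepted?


Run the DFA, marking each prefix where the state is accepting:
  "" -> q0 [reject]
  "b" -> q0 [reject]
  "bb" -> q0 [reject]
  "bbb" -> q0 [reject]
  "bbba" -> q1 [reject]
  "bbbab" -> q0 [reject]
  "bbbaba" -> q1 [reject]
  "bbbabab" -> q0 [reject]
  "bbbababb" -> q0 [reject]

No prefix is accepted


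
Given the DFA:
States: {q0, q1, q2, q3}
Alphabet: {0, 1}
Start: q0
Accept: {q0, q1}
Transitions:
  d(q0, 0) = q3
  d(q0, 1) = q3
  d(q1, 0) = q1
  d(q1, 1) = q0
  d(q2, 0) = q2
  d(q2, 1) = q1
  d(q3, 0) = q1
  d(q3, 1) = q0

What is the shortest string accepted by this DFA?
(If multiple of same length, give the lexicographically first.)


BFS by string length (lex-first path to each state shown):
  len 0: q0<-""
Found accept state at length 0.

"" (empty string)


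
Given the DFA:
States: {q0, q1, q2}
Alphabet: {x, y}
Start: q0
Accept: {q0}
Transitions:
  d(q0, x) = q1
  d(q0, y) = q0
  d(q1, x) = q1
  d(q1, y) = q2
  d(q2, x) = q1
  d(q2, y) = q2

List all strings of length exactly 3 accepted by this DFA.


All strings of length 3: 8 total
Accepted: 1

"yyy"


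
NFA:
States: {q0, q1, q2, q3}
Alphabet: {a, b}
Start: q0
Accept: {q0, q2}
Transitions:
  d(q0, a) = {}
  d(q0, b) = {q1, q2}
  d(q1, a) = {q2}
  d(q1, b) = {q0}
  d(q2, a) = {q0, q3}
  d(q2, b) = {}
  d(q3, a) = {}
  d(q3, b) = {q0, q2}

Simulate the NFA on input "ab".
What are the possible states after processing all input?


Start: {q0}
  --a--> {}
  --b--> {}

{} (empty set, no valid transitions)


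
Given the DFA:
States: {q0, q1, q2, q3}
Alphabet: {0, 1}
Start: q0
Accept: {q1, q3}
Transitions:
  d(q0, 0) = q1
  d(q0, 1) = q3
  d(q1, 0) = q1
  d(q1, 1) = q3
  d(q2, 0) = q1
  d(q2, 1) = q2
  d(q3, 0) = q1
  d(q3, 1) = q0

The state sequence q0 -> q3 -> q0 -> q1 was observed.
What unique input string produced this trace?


Trace back each transition to find the symbol:
  q0 --[1]--> q3
  q3 --[1]--> q0
  q0 --[0]--> q1

"110"


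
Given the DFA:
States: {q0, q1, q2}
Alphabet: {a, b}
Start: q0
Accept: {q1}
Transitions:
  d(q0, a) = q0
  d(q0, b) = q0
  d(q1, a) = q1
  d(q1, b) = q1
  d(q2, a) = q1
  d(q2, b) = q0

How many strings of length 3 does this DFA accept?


Enumerating all length-3 strings:
  "aaa" -> q0 [reject]
  "aab" -> q0 [reject]
  "aba" -> q0 [reject]
  "abb" -> q0 [reject]
  "baa" -> q0 [reject]
  "bab" -> q0 [reject]
  "bba" -> q0 [reject]
  "bbb" -> q0 [reject]

0 out of 8


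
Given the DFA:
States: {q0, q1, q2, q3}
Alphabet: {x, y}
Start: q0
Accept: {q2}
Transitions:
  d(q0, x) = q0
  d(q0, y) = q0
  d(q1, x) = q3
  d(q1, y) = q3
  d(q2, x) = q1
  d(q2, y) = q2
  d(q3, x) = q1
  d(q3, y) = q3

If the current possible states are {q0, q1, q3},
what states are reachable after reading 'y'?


Apply transition on 'y' from each current state:
  d(q0, y) = q0
  d(q1, y) = q3
  d(q3, y) = q3

{q0, q3}


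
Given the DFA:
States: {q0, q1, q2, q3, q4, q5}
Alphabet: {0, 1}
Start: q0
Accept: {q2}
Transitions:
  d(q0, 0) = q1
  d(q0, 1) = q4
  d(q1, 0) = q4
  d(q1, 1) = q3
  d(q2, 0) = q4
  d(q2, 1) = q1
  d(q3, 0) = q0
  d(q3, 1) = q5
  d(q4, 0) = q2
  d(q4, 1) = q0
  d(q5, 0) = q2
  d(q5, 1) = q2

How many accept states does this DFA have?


Accept states listed: {q2}
Counting: q2(1)

1


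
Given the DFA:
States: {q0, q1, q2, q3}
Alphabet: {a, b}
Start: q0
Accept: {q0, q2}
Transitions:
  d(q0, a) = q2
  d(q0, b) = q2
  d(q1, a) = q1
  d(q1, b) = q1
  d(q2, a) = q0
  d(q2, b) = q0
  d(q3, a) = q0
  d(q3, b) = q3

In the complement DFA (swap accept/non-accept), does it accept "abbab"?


Trace: q0 -> q2 -> q0 -> q2 -> q0 -> q2
Final: q2
Original accept: {q0, q2}
Complement: q2 is in original accept

No, complement rejects (original accepts)


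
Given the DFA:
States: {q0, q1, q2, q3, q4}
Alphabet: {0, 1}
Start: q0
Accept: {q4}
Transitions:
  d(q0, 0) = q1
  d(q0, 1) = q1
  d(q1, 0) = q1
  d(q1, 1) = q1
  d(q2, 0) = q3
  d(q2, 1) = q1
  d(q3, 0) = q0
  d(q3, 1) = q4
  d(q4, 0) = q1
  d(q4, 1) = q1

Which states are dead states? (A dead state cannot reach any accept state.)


Forward reachability from each state:
  q0 -> reaches {q0, q1}, no accept state (dead)
  q1 -> reaches {q1}, no accept state (dead)
  q2 -> reaches accept state q4 (live)
  q3 -> reaches accept state q4 (live)
  q4 -> reaches accept state q4 (live)

{q0, q1}


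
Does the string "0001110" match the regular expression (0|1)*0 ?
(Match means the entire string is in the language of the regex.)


|string| = 7; first = '0'; last = '0'

Yes, "0001110" matches (0|1)*0


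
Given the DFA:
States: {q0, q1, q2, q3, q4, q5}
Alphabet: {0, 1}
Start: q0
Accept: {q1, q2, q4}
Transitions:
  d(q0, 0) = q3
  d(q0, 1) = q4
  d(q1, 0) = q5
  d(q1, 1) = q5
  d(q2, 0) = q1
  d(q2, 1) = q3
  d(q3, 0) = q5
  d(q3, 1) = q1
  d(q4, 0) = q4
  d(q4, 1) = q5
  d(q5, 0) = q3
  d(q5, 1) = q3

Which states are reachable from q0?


BFS from q0:
  layer 0: {q0}
  layer 1: {q3, q4}
  layer 2: {q1, q5}

{q0, q1, q3, q4, q5}


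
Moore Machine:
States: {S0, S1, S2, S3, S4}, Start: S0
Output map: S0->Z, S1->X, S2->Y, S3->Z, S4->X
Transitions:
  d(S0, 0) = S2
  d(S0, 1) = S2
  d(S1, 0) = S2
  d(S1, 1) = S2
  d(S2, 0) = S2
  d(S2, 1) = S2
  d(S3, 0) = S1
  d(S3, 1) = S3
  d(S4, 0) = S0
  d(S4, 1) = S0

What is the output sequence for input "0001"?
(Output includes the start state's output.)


Start: S0 (output Z)
  --0--> S2 (output Y)
  --0--> S2 (output Y)
  --0--> S2 (output Y)
  --1--> S2 (output Y)

"ZYYYY"


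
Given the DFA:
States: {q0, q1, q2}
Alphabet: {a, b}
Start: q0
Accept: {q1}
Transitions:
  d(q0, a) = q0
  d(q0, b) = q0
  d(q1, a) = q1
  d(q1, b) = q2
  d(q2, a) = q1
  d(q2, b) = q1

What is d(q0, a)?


Looking up transition d(q0, a)

q0


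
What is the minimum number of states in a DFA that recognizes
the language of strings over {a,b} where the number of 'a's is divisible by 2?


States track (count of 'a') mod 2.
Need 2 states: one per remainder 0..1; accept = remainder 0.

2


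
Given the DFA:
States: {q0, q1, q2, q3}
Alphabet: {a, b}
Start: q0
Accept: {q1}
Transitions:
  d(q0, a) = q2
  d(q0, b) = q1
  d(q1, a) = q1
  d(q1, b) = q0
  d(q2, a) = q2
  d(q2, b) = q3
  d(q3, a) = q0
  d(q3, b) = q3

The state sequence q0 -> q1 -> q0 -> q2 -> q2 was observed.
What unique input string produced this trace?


Trace back each transition to find the symbol:
  q0 --[b]--> q1
  q1 --[b]--> q0
  q0 --[a]--> q2
  q2 --[a]--> q2

"bbaa"


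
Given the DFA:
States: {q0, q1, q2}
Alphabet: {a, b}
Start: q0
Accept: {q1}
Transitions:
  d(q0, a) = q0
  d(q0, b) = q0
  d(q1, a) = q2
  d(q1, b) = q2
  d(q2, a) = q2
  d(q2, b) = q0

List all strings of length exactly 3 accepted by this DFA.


All strings of length 3: 8 total
Accepted: 0

None


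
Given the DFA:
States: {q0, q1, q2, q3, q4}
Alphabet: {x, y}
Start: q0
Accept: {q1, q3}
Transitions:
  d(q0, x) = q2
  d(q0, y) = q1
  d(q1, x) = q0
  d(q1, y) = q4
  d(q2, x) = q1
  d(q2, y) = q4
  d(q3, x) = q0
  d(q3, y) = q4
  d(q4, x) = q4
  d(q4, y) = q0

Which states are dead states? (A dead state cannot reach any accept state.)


Forward reachability from each state:
  q0 -> reaches accept state q1 (live)
  q1 -> reaches accept state q1 (live)
  q2 -> reaches accept state q1 (live)
  q3 -> reaches accept state q1 (live)
  q4 -> reaches accept state q1 (live)

None (all states can reach an accept state)


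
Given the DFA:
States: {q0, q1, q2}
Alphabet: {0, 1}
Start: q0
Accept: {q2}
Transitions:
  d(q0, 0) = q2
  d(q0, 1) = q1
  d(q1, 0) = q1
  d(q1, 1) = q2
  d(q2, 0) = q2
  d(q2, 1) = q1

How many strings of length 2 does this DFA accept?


Enumerating all length-2 strings:
  "00" -> q2 [accept]
  "01" -> q1 [reject]
  "10" -> q1 [reject]
  "11" -> q2 [accept]

2 out of 4


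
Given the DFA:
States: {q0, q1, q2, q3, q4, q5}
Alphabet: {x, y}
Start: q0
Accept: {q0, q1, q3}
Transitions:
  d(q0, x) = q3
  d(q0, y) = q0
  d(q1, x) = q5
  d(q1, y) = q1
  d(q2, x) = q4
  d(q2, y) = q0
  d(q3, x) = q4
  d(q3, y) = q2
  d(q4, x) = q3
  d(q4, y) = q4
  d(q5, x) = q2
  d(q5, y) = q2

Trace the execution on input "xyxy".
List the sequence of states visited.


Input: xyxy
d(q0, x) = q3
d(q3, y) = q2
d(q2, x) = q4
d(q4, y) = q4


q0 -> q3 -> q2 -> q4 -> q4


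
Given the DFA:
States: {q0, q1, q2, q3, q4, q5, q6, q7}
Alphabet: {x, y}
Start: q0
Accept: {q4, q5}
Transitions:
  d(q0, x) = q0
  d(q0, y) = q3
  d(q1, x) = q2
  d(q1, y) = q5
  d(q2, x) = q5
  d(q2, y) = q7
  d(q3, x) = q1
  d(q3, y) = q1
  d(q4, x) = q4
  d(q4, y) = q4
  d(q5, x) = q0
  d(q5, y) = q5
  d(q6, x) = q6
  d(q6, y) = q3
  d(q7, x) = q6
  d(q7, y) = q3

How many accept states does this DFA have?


Accept states listed: {q4, q5}
Counting: q4(1) q5(2)

2


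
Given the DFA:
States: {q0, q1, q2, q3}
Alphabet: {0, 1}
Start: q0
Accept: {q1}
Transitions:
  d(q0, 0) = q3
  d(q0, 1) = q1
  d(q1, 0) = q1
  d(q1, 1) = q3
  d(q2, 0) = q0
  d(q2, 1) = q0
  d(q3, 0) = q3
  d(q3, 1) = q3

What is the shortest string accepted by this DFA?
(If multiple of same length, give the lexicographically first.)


BFS by string length (lex-first path to each state shown):
  len 0: q0<-""
  len 1: q1<-"1", q3<-"0"
Found accept state at length 1.

"1"


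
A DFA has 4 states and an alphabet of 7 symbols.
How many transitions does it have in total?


Each state has exactly one transition per symbol.
4 * 7 = 28

28


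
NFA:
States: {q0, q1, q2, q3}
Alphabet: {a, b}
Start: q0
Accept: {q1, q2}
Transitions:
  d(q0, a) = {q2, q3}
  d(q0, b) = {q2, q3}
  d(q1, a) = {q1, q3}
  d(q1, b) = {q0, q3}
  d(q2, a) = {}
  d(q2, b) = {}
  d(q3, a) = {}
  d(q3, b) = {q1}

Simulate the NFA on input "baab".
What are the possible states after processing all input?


Start: {q0}
  --b--> {q2, q3}
  --a--> {}
  --a--> {}
  --b--> {}

{} (empty set, no valid transitions)


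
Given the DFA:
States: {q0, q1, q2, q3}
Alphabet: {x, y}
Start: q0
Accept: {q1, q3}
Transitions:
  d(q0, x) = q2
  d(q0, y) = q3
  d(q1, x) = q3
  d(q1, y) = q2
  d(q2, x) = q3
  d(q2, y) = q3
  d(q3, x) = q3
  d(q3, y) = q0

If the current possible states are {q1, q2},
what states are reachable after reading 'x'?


Apply transition on 'x' from each current state:
  d(q1, x) = q3
  d(q2, x) = q3

{q3}


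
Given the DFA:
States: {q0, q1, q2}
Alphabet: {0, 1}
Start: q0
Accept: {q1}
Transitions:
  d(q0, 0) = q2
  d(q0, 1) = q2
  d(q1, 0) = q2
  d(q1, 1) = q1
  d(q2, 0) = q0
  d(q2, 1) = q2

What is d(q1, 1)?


Looking up transition d(q1, 1)

q1


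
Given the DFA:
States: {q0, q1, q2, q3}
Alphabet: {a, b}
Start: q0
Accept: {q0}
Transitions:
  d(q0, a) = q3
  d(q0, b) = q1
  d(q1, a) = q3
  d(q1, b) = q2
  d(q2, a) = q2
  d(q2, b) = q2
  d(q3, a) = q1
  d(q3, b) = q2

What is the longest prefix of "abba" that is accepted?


Run the DFA, marking each prefix where the state is accepting:
  "" -> q0 [accept]
  "a" -> q3 [reject]
  "ab" -> q2 [reject]
  "abb" -> q2 [reject]
  "abba" -> q2 [reject]

""


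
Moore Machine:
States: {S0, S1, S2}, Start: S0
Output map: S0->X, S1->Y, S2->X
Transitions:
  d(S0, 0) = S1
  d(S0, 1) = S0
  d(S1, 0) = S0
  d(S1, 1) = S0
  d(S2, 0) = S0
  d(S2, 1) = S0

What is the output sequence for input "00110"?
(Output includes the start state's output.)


Start: S0 (output X)
  --0--> S1 (output Y)
  --0--> S0 (output X)
  --1--> S0 (output X)
  --1--> S0 (output X)
  --0--> S1 (output Y)

"XYXXXY"


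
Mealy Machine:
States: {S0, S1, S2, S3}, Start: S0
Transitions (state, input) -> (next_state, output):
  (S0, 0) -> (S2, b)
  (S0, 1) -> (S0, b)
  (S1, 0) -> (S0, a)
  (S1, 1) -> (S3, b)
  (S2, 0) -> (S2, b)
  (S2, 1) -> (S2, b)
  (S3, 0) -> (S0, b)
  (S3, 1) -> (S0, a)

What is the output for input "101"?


Step-by-step:
  (S0, 1) -> (S0, b)
  (S0, 0) -> (S2, b)
  (S2, 1) -> (S2, b)

"bbb"


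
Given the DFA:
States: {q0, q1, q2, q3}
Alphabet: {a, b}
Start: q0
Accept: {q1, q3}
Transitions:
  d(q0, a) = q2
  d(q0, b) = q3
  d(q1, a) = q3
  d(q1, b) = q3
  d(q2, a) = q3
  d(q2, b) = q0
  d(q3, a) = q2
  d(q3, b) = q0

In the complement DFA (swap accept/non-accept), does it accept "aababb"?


Trace: q0 -> q2 -> q3 -> q0 -> q2 -> q0 -> q3
Final: q3
Original accept: {q1, q3}
Complement: q3 is in original accept

No, complement rejects (original accepts)


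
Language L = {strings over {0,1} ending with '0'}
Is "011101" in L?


last symbol = '1'

No, "011101" is not in L


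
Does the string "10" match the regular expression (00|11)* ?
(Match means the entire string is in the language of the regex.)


|string| = 2; first = '1'; last = '0'

No, "10" does not match (00|11)*


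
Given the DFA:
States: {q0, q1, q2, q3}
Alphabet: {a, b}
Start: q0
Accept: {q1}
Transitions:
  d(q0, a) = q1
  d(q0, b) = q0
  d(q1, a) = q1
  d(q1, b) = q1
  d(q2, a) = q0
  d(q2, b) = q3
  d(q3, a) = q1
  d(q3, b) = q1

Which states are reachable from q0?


BFS from q0:
  layer 0: {q0}
  layer 1: {q1}

{q0, q1}


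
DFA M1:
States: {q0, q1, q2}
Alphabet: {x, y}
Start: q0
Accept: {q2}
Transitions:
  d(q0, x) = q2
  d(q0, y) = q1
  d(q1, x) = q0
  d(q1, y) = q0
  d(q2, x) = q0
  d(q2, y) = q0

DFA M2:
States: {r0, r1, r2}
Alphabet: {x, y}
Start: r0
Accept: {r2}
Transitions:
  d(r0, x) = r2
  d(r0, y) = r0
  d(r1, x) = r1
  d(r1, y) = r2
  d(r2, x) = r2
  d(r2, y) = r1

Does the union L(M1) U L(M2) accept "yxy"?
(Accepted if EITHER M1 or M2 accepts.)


M1: final=q1 accepted=False
M2: final=r1 accepted=False

No, union rejects (neither accepts)


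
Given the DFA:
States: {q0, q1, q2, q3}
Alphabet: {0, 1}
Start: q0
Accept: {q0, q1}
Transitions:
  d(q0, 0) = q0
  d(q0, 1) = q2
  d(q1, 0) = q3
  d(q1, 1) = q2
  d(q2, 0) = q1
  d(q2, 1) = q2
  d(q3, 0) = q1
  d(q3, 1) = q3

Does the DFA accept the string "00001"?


Trace: q0 -> q0 -> q0 -> q0 -> q0 -> q2
Final state: q2
Accept states: {q0, q1}

No, rejected (final state q2 is not an accept state)


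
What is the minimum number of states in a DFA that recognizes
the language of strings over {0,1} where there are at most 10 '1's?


States: count = 0, 1, ..., 10 (all accepting; 11 states), plus a dead state for count > 10.
Total: 11 + 1 = 12.

12


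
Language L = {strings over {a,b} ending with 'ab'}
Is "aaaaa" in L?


last two symbols = 'aa'

No, "aaaaa" is not in L


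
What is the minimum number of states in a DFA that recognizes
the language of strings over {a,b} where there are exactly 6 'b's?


States: count = 0, 1, ..., 6 (that's 7 states), plus a dead state for count > 6.
Total: 7 + 1 = 8. Accept = count-6 state.

8


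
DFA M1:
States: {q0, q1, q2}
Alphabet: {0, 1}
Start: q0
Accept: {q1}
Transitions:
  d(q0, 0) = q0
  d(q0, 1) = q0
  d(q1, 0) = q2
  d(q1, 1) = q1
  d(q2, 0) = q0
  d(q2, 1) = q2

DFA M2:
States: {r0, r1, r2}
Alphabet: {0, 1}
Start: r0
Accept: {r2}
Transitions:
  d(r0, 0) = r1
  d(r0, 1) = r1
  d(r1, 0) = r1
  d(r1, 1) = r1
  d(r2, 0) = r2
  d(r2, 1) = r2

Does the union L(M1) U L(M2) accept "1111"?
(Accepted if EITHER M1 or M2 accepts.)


M1: final=q0 accepted=False
M2: final=r1 accepted=False

No, union rejects (neither accepts)


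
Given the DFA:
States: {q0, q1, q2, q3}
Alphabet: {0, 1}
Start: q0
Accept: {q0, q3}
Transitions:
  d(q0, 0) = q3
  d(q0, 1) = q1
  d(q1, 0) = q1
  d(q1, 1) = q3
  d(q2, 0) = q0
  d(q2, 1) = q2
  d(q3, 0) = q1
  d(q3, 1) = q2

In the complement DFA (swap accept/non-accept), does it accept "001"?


Trace: q0 -> q3 -> q1 -> q3
Final: q3
Original accept: {q0, q3}
Complement: q3 is in original accept

No, complement rejects (original accepts)


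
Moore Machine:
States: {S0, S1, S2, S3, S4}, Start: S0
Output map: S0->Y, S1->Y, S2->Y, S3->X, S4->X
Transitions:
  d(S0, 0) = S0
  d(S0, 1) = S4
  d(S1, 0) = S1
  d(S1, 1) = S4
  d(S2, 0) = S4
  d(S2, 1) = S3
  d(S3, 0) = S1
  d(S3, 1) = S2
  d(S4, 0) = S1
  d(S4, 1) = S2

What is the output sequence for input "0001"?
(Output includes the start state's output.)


Start: S0 (output Y)
  --0--> S0 (output Y)
  --0--> S0 (output Y)
  --0--> S0 (output Y)
  --1--> S4 (output X)

"YYYYX"


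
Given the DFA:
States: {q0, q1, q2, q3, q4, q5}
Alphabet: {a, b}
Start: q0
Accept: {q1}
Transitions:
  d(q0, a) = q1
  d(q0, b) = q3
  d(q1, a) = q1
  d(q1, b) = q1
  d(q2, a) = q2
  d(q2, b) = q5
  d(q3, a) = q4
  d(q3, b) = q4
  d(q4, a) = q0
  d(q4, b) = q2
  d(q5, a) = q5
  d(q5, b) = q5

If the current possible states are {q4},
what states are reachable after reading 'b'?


Apply transition on 'b' from each current state:
  d(q4, b) = q2

{q2}


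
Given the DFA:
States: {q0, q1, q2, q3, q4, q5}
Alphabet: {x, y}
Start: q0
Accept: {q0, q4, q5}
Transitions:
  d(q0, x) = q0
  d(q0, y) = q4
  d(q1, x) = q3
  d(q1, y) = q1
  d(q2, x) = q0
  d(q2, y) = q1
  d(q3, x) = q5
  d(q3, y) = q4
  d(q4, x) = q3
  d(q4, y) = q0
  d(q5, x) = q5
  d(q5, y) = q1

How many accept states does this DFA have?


Accept states listed: {q0, q4, q5}
Counting: q0(1) q4(2) q5(3)

3


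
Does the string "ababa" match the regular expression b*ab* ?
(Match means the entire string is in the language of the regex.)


|string| = 5; first = 'a'; last = 'a'

No, "ababa" does not match b*ab*


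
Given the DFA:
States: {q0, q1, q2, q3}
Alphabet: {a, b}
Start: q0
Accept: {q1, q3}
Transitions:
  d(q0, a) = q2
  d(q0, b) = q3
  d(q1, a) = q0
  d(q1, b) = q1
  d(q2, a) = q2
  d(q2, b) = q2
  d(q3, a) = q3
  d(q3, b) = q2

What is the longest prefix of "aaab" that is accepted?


Run the DFA, marking each prefix where the state is accepting:
  "" -> q0 [reject]
  "a" -> q2 [reject]
  "aa" -> q2 [reject]
  "aaa" -> q2 [reject]
  "aaab" -> q2 [reject]

No prefix is accepted


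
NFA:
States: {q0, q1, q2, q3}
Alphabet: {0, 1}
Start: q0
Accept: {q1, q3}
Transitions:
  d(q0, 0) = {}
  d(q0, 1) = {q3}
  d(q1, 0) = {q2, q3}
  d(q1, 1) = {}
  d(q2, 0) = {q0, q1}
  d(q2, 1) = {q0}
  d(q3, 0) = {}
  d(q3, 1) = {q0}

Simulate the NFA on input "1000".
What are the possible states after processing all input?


Start: {q0}
  --1--> {q3}
  --0--> {}
  --0--> {}
  --0--> {}

{} (empty set, no valid transitions)


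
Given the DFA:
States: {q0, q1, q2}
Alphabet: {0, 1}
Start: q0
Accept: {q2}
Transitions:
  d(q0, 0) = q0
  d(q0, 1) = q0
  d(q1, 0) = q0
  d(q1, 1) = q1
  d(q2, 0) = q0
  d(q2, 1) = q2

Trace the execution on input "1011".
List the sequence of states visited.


Input: 1011
d(q0, 1) = q0
d(q0, 0) = q0
d(q0, 1) = q0
d(q0, 1) = q0


q0 -> q0 -> q0 -> q0 -> q0


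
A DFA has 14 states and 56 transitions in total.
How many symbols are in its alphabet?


Each state has exactly one transition per symbol.
|alphabet| = transitions / states = 56 / 14 = 4

4


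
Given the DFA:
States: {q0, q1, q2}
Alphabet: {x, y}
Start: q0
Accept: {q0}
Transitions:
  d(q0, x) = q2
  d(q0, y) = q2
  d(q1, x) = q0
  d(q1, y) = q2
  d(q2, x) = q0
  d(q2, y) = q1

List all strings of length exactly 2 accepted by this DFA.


All strings of length 2: 4 total
Accepted: 2

"xx", "yx"


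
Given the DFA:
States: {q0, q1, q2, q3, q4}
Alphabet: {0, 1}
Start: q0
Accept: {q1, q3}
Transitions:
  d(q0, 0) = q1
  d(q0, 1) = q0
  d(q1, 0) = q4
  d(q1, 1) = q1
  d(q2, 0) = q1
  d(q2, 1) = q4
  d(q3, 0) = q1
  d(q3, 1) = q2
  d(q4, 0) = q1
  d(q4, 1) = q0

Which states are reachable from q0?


BFS from q0:
  layer 0: {q0}
  layer 1: {q1}
  layer 2: {q4}

{q0, q1, q4}


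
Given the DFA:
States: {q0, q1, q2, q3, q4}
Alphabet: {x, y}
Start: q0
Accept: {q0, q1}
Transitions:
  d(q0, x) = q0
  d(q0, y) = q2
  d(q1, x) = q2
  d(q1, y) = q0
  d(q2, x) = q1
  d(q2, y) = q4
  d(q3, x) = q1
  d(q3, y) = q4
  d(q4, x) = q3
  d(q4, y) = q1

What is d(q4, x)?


Looking up transition d(q4, x)

q3


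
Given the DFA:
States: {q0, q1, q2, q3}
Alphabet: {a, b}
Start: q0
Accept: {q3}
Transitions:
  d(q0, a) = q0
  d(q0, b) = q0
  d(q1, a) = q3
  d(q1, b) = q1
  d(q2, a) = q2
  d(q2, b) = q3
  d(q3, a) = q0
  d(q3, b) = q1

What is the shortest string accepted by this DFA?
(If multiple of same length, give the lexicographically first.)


BFS by string length (lex-first path to each state shown):
  len 0: q0<-""
  len 1: q0<-"a"
  len 2: q0<-"aa"
  len 3: q0<-"aaa"
  len 4: q0<-"aaaa"
  len 5: q0<-"aaaaa"
  len 6: q0<-"aaaaaa"
  len 7: q0<-"aaaaaaa"
  len 8: q0<-"aaaaaaaa"

No string accepted (empty language)


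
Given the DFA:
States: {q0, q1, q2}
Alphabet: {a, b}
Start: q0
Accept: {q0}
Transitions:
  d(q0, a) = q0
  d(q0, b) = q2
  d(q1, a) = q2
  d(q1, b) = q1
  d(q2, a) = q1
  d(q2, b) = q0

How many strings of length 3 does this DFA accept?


Enumerating all length-3 strings:
  "aaa" -> q0 [accept]
  "aab" -> q2 [reject]
  "aba" -> q1 [reject]
  "abb" -> q0 [accept]
  "baa" -> q2 [reject]
  "bab" -> q1 [reject]
  "bba" -> q0 [accept]
  "bbb" -> q2 [reject]

3 out of 8


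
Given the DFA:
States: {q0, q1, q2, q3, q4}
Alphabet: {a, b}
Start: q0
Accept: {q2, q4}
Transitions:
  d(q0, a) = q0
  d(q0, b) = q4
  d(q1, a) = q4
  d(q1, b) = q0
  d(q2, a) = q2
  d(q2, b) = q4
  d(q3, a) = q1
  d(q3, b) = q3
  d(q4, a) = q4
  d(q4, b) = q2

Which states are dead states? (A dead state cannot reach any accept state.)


Forward reachability from each state:
  q0 -> reaches accept state q2 (live)
  q1 -> reaches accept state q2 (live)
  q2 -> reaches accept state q2 (live)
  q3 -> reaches accept state q2 (live)
  q4 -> reaches accept state q2 (live)

None (all states can reach an accept state)


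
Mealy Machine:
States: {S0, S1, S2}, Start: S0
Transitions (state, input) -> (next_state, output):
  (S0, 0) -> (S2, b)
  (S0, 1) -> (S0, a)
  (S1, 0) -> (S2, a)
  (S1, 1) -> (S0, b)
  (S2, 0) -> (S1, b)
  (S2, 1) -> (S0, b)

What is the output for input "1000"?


Step-by-step:
  (S0, 1) -> (S0, a)
  (S0, 0) -> (S2, b)
  (S2, 0) -> (S1, b)
  (S1, 0) -> (S2, a)

"abba"


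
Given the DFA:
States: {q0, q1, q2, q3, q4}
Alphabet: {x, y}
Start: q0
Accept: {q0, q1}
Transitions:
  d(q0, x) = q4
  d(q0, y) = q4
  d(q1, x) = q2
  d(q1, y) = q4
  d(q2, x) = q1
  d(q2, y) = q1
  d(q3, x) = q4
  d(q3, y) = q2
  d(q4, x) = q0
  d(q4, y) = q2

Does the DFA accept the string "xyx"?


Trace: q0 -> q4 -> q2 -> q1
Final state: q1
Accept states: {q0, q1}

Yes, accepted (final state q1 is an accept state)


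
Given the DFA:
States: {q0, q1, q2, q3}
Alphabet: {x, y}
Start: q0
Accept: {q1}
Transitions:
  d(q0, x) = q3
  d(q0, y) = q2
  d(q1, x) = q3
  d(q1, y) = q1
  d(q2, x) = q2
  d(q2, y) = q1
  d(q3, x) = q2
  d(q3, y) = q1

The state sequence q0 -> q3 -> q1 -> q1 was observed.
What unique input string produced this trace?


Trace back each transition to find the symbol:
  q0 --[x]--> q3
  q3 --[y]--> q1
  q1 --[y]--> q1

"xyy"


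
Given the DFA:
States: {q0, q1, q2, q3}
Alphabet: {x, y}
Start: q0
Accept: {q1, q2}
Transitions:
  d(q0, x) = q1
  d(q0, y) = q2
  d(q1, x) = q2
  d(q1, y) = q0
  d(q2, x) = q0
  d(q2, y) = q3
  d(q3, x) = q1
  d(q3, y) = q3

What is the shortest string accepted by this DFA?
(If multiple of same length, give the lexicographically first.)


BFS by string length (lex-first path to each state shown):
  len 0: q0<-""
  len 1: q1<-"x", q2<-"y"
Found accept state at length 1.

"x"
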